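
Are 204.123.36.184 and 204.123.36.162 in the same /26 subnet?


Mask: 255.255.255.192
204.123.36.184 AND mask = 204.123.36.128
204.123.36.162 AND mask = 204.123.36.128
Yes, same subnet (204.123.36.128)


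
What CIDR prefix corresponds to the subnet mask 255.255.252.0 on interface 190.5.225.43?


Binary: 11111111.11111111.11111100.00000000
Count leading 1s
Prefix: /22


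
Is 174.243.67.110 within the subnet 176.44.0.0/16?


Subnet network: 176.44.0.0
Test IP AND mask: 174.243.0.0
No, 174.243.67.110 is not in 176.44.0.0/16


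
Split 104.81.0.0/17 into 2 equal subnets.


New prefix = 17 + 1 = 18
Each subnet has 16384 addresses
  104.81.0.0/18
  104.81.64.0/18
Subnets: 104.81.0.0/18, 104.81.64.0/18


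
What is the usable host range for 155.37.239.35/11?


Network: 155.32.0.0
Broadcast: 155.63.255.255
First usable = network + 1
Last usable = broadcast - 1
Range: 155.32.0.1 to 155.63.255.254


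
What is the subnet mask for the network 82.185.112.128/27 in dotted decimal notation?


/27 means 27 network bits, 5 host bits
Binary: 11111111111111111111111111100000
Mask: 255.255.255.224


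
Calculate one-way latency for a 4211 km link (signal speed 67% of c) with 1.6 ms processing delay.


Speed = 0.67 * 3e5 km/s = 201000 km/s
Propagation delay = 4211 / 201000 = 0.021 s = 20.9502 ms
Processing delay = 1.6 ms
Total one-way latency = 22.5502 ms


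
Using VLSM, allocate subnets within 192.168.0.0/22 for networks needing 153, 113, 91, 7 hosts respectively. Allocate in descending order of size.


153 hosts -> /24 (254 usable): 192.168.0.0/24
113 hosts -> /25 (126 usable): 192.168.1.0/25
91 hosts -> /25 (126 usable): 192.168.1.128/25
7 hosts -> /28 (14 usable): 192.168.2.0/28
Allocation: 192.168.0.0/24 (153 hosts, 254 usable); 192.168.1.0/25 (113 hosts, 126 usable); 192.168.1.128/25 (91 hosts, 126 usable); 192.168.2.0/28 (7 hosts, 14 usable)


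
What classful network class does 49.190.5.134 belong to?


First octet: 49
Binary: 00110001
0xxxxxxx -> Class A (1-126)
Class A, default mask 255.0.0.0 (/8)


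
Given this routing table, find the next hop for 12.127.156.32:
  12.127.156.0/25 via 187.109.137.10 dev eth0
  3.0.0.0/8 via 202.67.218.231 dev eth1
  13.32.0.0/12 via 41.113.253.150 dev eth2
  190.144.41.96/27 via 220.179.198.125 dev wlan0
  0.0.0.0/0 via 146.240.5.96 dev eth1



Longest prefix match for 12.127.156.32:
  /25 12.127.156.0: MATCH
  /8 3.0.0.0: no
  /12 13.32.0.0: no
  /27 190.144.41.96: no
  /0 0.0.0.0: MATCH
Selected: next-hop 187.109.137.10 via eth0 (matched /25)


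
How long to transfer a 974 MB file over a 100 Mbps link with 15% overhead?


Effective throughput = 100 * (1 - 15/100) = 85 Mbps
File size in Mb = 974 * 8 = 7792 Mb
Time = 7792 / 85
Time = 91.6706 seconds


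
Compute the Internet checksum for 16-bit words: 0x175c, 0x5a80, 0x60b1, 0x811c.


Sum all words (with carry folding):
+ 0x175c = 0x175c
+ 0x5a80 = 0x71dc
+ 0x60b1 = 0xd28d
+ 0x811c = 0x53aa
One's complement: ~0x53aa
Checksum = 0xac55


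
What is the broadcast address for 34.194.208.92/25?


Network: 34.194.208.0/25
Host bits = 7
Set all host bits to 1:
Broadcast: 34.194.208.127


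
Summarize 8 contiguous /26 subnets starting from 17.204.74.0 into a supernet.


Original prefix: /26
Number of subnets: 8 = 2^3
New prefix = 26 - 3 = 23
Supernet: 17.204.74.0/23


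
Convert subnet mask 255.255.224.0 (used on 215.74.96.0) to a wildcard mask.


Subnet mask: 255.255.224.0
Wildcard = 255.255.255.255 - subnet mask
255 - 255 = 0
255 - 255 = 0
255 - 224 = 31
255 - 0 = 255
Wildcard: 0.0.31.255


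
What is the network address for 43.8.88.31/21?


IP:   00101011.00001000.01011000.00011111
Mask: 11111111.11111111.11111000.00000000
AND operation:
Net:  00101011.00001000.01011000.00000000
Network: 43.8.88.0/21


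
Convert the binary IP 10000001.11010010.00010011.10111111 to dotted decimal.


10000001 = 129
11010010 = 210
00010011 = 19
10111111 = 191
IP: 129.210.19.191


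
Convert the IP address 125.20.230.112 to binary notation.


125 = 01111101
20 = 00010100
230 = 11100110
112 = 01110000
Binary: 01111101.00010100.11100110.01110000


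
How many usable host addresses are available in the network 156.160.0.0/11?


Host bits = 32 - 11 = 21
Total addresses = 2^21 = 2097152
Usable = total - 2 (network and broadcast)
Usable hosts: 2097150


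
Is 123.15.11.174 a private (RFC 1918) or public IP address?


RFC 1918 private ranges:
  10.0.0.0/8 (10.0.0.0 - 10.255.255.255)
  172.16.0.0/12 (172.16.0.0 - 172.31.255.255)
  192.168.0.0/16 (192.168.0.0 - 192.168.255.255)
Public (not in any RFC 1918 range)


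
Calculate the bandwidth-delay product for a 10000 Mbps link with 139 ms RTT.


BDP = bandwidth * RTT
= 10000 Mbps * 139 ms
= 10000 * 1e6 * 139 / 1000 bits
= 1390000000 bits
= 173750000 bytes
= 169677.7344 KB
BDP = 1390000000 bits (173750000 bytes)


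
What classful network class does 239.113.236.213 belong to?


First octet: 239
Binary: 11101111
1110xxxx -> Class D (224-239)
Class D (multicast), default mask N/A


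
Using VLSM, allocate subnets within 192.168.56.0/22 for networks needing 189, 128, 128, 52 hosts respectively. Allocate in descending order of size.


189 hosts -> /24 (254 usable): 192.168.56.0/24
128 hosts -> /24 (254 usable): 192.168.57.0/24
128 hosts -> /24 (254 usable): 192.168.58.0/24
52 hosts -> /26 (62 usable): 192.168.59.0/26
Allocation: 192.168.56.0/24 (189 hosts, 254 usable); 192.168.57.0/24 (128 hosts, 254 usable); 192.168.58.0/24 (128 hosts, 254 usable); 192.168.59.0/26 (52 hosts, 62 usable)


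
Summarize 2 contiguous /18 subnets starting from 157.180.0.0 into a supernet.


Original prefix: /18
Number of subnets: 2 = 2^1
New prefix = 18 - 1 = 17
Supernet: 157.180.0.0/17


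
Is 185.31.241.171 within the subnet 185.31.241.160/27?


Subnet network: 185.31.241.160
Test IP AND mask: 185.31.241.160
Yes, 185.31.241.171 is in 185.31.241.160/27


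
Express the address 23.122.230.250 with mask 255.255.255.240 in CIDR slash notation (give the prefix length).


Binary: 11111111.11111111.11111111.11110000
Count leading 1s
Prefix: /28


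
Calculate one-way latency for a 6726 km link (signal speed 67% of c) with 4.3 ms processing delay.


Speed = 0.67 * 3e5 km/s = 201000 km/s
Propagation delay = 6726 / 201000 = 0.0335 s = 33.4627 ms
Processing delay = 4.3 ms
Total one-way latency = 37.7627 ms


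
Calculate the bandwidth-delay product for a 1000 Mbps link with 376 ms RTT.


BDP = bandwidth * RTT
= 1000 Mbps * 376 ms
= 1000 * 1e6 * 376 / 1000 bits
= 376000000 bits
= 47000000 bytes
= 45898.4375 KB
BDP = 376000000 bits (47000000 bytes)


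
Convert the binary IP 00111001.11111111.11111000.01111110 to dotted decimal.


00111001 = 57
11111111 = 255
11111000 = 248
01111110 = 126
IP: 57.255.248.126


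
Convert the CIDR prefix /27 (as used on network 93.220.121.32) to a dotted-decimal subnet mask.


/27 means 27 network bits, 5 host bits
Binary: 11111111111111111111111111100000
Mask: 255.255.255.224


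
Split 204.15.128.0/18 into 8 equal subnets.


New prefix = 18 + 3 = 21
Each subnet has 2048 addresses
  204.15.128.0/21
  204.15.136.0/21
  204.15.144.0/21
  204.15.152.0/21
  204.15.160.0/21
  204.15.168.0/21
  204.15.176.0/21
  204.15.184.0/21
Subnets: 204.15.128.0/21, 204.15.136.0/21, 204.15.144.0/21, 204.15.152.0/21, 204.15.160.0/21, 204.15.168.0/21, 204.15.176.0/21, 204.15.184.0/21


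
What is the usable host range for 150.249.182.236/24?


Network: 150.249.182.0
Broadcast: 150.249.182.255
First usable = network + 1
Last usable = broadcast - 1
Range: 150.249.182.1 to 150.249.182.254


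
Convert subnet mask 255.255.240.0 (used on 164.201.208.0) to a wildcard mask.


Subnet mask: 255.255.240.0
Wildcard = 255.255.255.255 - subnet mask
255 - 255 = 0
255 - 255 = 0
255 - 240 = 15
255 - 0 = 255
Wildcard: 0.0.15.255


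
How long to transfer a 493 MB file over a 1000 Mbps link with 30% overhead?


Effective throughput = 1000 * (1 - 30/100) = 700 Mbps
File size in Mb = 493 * 8 = 3944 Mb
Time = 3944 / 700
Time = 5.6343 seconds


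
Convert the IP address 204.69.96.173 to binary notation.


204 = 11001100
69 = 01000101
96 = 01100000
173 = 10101101
Binary: 11001100.01000101.01100000.10101101


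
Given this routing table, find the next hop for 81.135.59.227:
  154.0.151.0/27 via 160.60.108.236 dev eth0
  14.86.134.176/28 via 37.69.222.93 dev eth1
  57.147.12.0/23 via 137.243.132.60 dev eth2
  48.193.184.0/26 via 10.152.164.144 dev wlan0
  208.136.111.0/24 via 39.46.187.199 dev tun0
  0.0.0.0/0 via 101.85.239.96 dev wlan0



Longest prefix match for 81.135.59.227:
  /27 154.0.151.0: no
  /28 14.86.134.176: no
  /23 57.147.12.0: no
  /26 48.193.184.0: no
  /24 208.136.111.0: no
  /0 0.0.0.0: MATCH
Selected: next-hop 101.85.239.96 via wlan0 (matched /0)


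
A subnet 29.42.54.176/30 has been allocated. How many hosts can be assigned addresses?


Host bits = 32 - 30 = 2
Total addresses = 2^2 = 4
Usable = total - 2 (network and broadcast)
Usable hosts: 2


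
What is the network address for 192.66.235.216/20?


IP:   11000000.01000010.11101011.11011000
Mask: 11111111.11111111.11110000.00000000
AND operation:
Net:  11000000.01000010.11100000.00000000
Network: 192.66.224.0/20


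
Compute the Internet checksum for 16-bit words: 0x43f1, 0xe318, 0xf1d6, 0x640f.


Sum all words (with carry folding):
+ 0x43f1 = 0x43f1
+ 0xe318 = 0x270a
+ 0xf1d6 = 0x18e1
+ 0x640f = 0x7cf0
One's complement: ~0x7cf0
Checksum = 0x830f


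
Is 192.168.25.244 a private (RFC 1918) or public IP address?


RFC 1918 private ranges:
  10.0.0.0/8 (10.0.0.0 - 10.255.255.255)
  172.16.0.0/12 (172.16.0.0 - 172.31.255.255)
  192.168.0.0/16 (192.168.0.0 - 192.168.255.255)
Private (in 192.168.0.0/16)


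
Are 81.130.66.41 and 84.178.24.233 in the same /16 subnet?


Mask: 255.255.0.0
81.130.66.41 AND mask = 81.130.0.0
84.178.24.233 AND mask = 84.178.0.0
No, different subnets (81.130.0.0 vs 84.178.0.0)


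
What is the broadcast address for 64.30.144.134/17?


Network: 64.30.128.0/17
Host bits = 15
Set all host bits to 1:
Broadcast: 64.30.255.255


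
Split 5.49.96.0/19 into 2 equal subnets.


New prefix = 19 + 1 = 20
Each subnet has 4096 addresses
  5.49.96.0/20
  5.49.112.0/20
Subnets: 5.49.96.0/20, 5.49.112.0/20


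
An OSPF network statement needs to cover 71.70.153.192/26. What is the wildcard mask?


Subnet mask: 255.255.255.192
Wildcard = 255.255.255.255 - subnet mask
255 - 255 = 0
255 - 255 = 0
255 - 255 = 0
255 - 192 = 63
Wildcard: 0.0.0.63


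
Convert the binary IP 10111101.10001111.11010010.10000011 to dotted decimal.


10111101 = 189
10001111 = 143
11010010 = 210
10000011 = 131
IP: 189.143.210.131


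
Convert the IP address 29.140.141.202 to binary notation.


29 = 00011101
140 = 10001100
141 = 10001101
202 = 11001010
Binary: 00011101.10001100.10001101.11001010


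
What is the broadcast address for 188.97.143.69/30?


Network: 188.97.143.68/30
Host bits = 2
Set all host bits to 1:
Broadcast: 188.97.143.71


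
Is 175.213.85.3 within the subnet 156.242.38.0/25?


Subnet network: 156.242.38.0
Test IP AND mask: 175.213.85.0
No, 175.213.85.3 is not in 156.242.38.0/25


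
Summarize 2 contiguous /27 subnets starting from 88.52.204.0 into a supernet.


Original prefix: /27
Number of subnets: 2 = 2^1
New prefix = 27 - 1 = 26
Supernet: 88.52.204.0/26


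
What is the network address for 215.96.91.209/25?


IP:   11010111.01100000.01011011.11010001
Mask: 11111111.11111111.11111111.10000000
AND operation:
Net:  11010111.01100000.01011011.10000000
Network: 215.96.91.128/25


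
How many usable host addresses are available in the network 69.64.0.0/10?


Host bits = 32 - 10 = 22
Total addresses = 2^22 = 4194304
Usable = total - 2 (network and broadcast)
Usable hosts: 4194302


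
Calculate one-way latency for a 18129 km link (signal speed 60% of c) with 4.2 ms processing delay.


Speed = 0.6 * 3e5 km/s = 180000 km/s
Propagation delay = 18129 / 180000 = 0.1007 s = 100.7167 ms
Processing delay = 4.2 ms
Total one-way latency = 104.9167 ms


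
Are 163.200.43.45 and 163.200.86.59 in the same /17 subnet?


Mask: 255.255.128.0
163.200.43.45 AND mask = 163.200.0.0
163.200.86.59 AND mask = 163.200.0.0
Yes, same subnet (163.200.0.0)


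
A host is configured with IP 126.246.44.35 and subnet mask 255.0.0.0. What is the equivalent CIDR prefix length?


Binary: 11111111.00000000.00000000.00000000
Count leading 1s
Prefix: /8


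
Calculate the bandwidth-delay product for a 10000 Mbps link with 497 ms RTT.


BDP = bandwidth * RTT
= 10000 Mbps * 497 ms
= 10000 * 1e6 * 497 / 1000 bits
= 4970000000 bits
= 621250000 bytes
= 606689.4531 KB
BDP = 4970000000 bits (621250000 bytes)


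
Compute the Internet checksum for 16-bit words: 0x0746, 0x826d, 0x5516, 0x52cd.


Sum all words (with carry folding):
+ 0x0746 = 0x0746
+ 0x826d = 0x89b3
+ 0x5516 = 0xdec9
+ 0x52cd = 0x3197
One's complement: ~0x3197
Checksum = 0xce68


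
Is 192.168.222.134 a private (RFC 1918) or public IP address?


RFC 1918 private ranges:
  10.0.0.0/8 (10.0.0.0 - 10.255.255.255)
  172.16.0.0/12 (172.16.0.0 - 172.31.255.255)
  192.168.0.0/16 (192.168.0.0 - 192.168.255.255)
Private (in 192.168.0.0/16)


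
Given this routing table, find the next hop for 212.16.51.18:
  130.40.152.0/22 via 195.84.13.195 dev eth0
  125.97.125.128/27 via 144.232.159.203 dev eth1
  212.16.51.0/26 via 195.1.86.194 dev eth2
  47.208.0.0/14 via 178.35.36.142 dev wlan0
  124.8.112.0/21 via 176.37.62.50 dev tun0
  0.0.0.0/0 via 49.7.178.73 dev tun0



Longest prefix match for 212.16.51.18:
  /22 130.40.152.0: no
  /27 125.97.125.128: no
  /26 212.16.51.0: MATCH
  /14 47.208.0.0: no
  /21 124.8.112.0: no
  /0 0.0.0.0: MATCH
Selected: next-hop 195.1.86.194 via eth2 (matched /26)


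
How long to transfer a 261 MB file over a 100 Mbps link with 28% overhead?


Effective throughput = 100 * (1 - 28/100) = 72 Mbps
File size in Mb = 261 * 8 = 2088 Mb
Time = 2088 / 72
Time = 29 seconds


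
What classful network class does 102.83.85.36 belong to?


First octet: 102
Binary: 01100110
0xxxxxxx -> Class A (1-126)
Class A, default mask 255.0.0.0 (/8)


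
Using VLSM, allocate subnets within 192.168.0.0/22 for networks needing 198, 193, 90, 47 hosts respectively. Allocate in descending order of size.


198 hosts -> /24 (254 usable): 192.168.0.0/24
193 hosts -> /24 (254 usable): 192.168.1.0/24
90 hosts -> /25 (126 usable): 192.168.2.0/25
47 hosts -> /26 (62 usable): 192.168.2.128/26
Allocation: 192.168.0.0/24 (198 hosts, 254 usable); 192.168.1.0/24 (193 hosts, 254 usable); 192.168.2.0/25 (90 hosts, 126 usable); 192.168.2.128/26 (47 hosts, 62 usable)


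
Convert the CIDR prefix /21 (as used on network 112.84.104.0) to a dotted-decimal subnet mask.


/21 means 21 network bits, 11 host bits
Binary: 11111111111111111111100000000000
Mask: 255.255.248.0


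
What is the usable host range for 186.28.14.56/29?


Network: 186.28.14.56
Broadcast: 186.28.14.63
First usable = network + 1
Last usable = broadcast - 1
Range: 186.28.14.57 to 186.28.14.62


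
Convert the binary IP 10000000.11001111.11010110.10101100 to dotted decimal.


10000000 = 128
11001111 = 207
11010110 = 214
10101100 = 172
IP: 128.207.214.172


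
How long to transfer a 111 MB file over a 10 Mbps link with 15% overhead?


Effective throughput = 10 * (1 - 15/100) = 8.5 Mbps
File size in Mb = 111 * 8 = 888 Mb
Time = 888 / 8.5
Time = 104.4706 seconds


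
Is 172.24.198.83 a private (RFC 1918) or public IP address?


RFC 1918 private ranges:
  10.0.0.0/8 (10.0.0.0 - 10.255.255.255)
  172.16.0.0/12 (172.16.0.0 - 172.31.255.255)
  192.168.0.0/16 (192.168.0.0 - 192.168.255.255)
Private (in 172.16.0.0/12)


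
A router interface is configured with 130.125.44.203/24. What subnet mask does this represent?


/24 means 24 network bits, 8 host bits
Binary: 11111111111111111111111100000000
Mask: 255.255.255.0


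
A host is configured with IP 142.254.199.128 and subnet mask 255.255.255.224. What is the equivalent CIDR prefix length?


Binary: 11111111.11111111.11111111.11100000
Count leading 1s
Prefix: /27


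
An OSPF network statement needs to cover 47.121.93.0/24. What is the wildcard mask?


Subnet mask: 255.255.255.0
Wildcard = 255.255.255.255 - subnet mask
255 - 255 = 0
255 - 255 = 0
255 - 255 = 0
255 - 0 = 255
Wildcard: 0.0.0.255


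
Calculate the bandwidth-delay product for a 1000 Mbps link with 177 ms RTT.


BDP = bandwidth * RTT
= 1000 Mbps * 177 ms
= 1000 * 1e6 * 177 / 1000 bits
= 177000000 bits
= 22125000 bytes
= 21606.4453 KB
BDP = 177000000 bits (22125000 bytes)


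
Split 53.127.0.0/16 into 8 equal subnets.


New prefix = 16 + 3 = 19
Each subnet has 8192 addresses
  53.127.0.0/19
  53.127.32.0/19
  53.127.64.0/19
  53.127.96.0/19
  53.127.128.0/19
  53.127.160.0/19
  53.127.192.0/19
  53.127.224.0/19
Subnets: 53.127.0.0/19, 53.127.32.0/19, 53.127.64.0/19, 53.127.96.0/19, 53.127.128.0/19, 53.127.160.0/19, 53.127.192.0/19, 53.127.224.0/19


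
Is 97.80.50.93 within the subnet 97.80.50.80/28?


Subnet network: 97.80.50.80
Test IP AND mask: 97.80.50.80
Yes, 97.80.50.93 is in 97.80.50.80/28


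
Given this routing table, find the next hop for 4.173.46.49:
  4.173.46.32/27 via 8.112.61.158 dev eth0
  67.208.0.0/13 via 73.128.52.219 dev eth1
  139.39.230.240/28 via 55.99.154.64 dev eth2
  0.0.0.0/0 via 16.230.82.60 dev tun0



Longest prefix match for 4.173.46.49:
  /27 4.173.46.32: MATCH
  /13 67.208.0.0: no
  /28 139.39.230.240: no
  /0 0.0.0.0: MATCH
Selected: next-hop 8.112.61.158 via eth0 (matched /27)


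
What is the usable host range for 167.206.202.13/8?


Network: 167.0.0.0
Broadcast: 167.255.255.255
First usable = network + 1
Last usable = broadcast - 1
Range: 167.0.0.1 to 167.255.255.254


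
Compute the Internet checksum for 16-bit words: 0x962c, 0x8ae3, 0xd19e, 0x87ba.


Sum all words (with carry folding):
+ 0x962c = 0x962c
+ 0x8ae3 = 0x2110
+ 0xd19e = 0xf2ae
+ 0x87ba = 0x7a69
One's complement: ~0x7a69
Checksum = 0x8596


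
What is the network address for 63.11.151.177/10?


IP:   00111111.00001011.10010111.10110001
Mask: 11111111.11000000.00000000.00000000
AND operation:
Net:  00111111.00000000.00000000.00000000
Network: 63.0.0.0/10


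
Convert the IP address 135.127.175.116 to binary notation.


135 = 10000111
127 = 01111111
175 = 10101111
116 = 01110100
Binary: 10000111.01111111.10101111.01110100


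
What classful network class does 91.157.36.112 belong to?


First octet: 91
Binary: 01011011
0xxxxxxx -> Class A (1-126)
Class A, default mask 255.0.0.0 (/8)


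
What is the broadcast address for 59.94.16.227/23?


Network: 59.94.16.0/23
Host bits = 9
Set all host bits to 1:
Broadcast: 59.94.17.255


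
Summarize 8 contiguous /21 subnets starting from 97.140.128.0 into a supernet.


Original prefix: /21
Number of subnets: 8 = 2^3
New prefix = 21 - 3 = 18
Supernet: 97.140.128.0/18


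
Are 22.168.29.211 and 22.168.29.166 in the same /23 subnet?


Mask: 255.255.254.0
22.168.29.211 AND mask = 22.168.28.0
22.168.29.166 AND mask = 22.168.28.0
Yes, same subnet (22.168.28.0)


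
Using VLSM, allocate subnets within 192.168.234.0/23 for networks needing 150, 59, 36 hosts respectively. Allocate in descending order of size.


150 hosts -> /24 (254 usable): 192.168.234.0/24
59 hosts -> /26 (62 usable): 192.168.235.0/26
36 hosts -> /26 (62 usable): 192.168.235.64/26
Allocation: 192.168.234.0/24 (150 hosts, 254 usable); 192.168.235.0/26 (59 hosts, 62 usable); 192.168.235.64/26 (36 hosts, 62 usable)


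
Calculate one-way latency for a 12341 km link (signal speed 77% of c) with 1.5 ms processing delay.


Speed = 0.77 * 3e5 km/s = 231000 km/s
Propagation delay = 12341 / 231000 = 0.0534 s = 53.4242 ms
Processing delay = 1.5 ms
Total one-way latency = 54.9242 ms


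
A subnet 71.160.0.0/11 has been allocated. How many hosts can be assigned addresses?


Host bits = 32 - 11 = 21
Total addresses = 2^21 = 2097152
Usable = total - 2 (network and broadcast)
Usable hosts: 2097150


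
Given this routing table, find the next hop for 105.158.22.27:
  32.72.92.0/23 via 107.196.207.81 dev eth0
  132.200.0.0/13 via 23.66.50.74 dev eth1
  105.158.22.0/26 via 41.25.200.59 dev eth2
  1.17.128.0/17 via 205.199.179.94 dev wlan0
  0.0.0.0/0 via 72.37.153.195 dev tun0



Longest prefix match for 105.158.22.27:
  /23 32.72.92.0: no
  /13 132.200.0.0: no
  /26 105.158.22.0: MATCH
  /17 1.17.128.0: no
  /0 0.0.0.0: MATCH
Selected: next-hop 41.25.200.59 via eth2 (matched /26)


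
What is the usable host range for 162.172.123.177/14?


Network: 162.172.0.0
Broadcast: 162.175.255.255
First usable = network + 1
Last usable = broadcast - 1
Range: 162.172.0.1 to 162.175.255.254


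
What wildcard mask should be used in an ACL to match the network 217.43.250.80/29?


Subnet mask: 255.255.255.248
Wildcard = 255.255.255.255 - subnet mask
255 - 255 = 0
255 - 255 = 0
255 - 255 = 0
255 - 248 = 7
Wildcard: 0.0.0.7


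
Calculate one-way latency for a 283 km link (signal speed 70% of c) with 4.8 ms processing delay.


Speed = 0.7 * 3e5 km/s = 210000 km/s
Propagation delay = 283 / 210000 = 0.0013 s = 1.3476 ms
Processing delay = 4.8 ms
Total one-way latency = 6.1476 ms


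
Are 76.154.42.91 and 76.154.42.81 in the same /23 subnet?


Mask: 255.255.254.0
76.154.42.91 AND mask = 76.154.42.0
76.154.42.81 AND mask = 76.154.42.0
Yes, same subnet (76.154.42.0)


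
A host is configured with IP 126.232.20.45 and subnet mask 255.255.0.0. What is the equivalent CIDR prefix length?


Binary: 11111111.11111111.00000000.00000000
Count leading 1s
Prefix: /16


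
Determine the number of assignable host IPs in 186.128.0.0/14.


Host bits = 32 - 14 = 18
Total addresses = 2^18 = 262144
Usable = total - 2 (network and broadcast)
Usable hosts: 262142


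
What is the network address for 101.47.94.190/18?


IP:   01100101.00101111.01011110.10111110
Mask: 11111111.11111111.11000000.00000000
AND operation:
Net:  01100101.00101111.01000000.00000000
Network: 101.47.64.0/18


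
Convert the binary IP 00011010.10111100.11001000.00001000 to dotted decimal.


00011010 = 26
10111100 = 188
11001000 = 200
00001000 = 8
IP: 26.188.200.8


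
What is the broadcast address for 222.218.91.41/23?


Network: 222.218.90.0/23
Host bits = 9
Set all host bits to 1:
Broadcast: 222.218.91.255


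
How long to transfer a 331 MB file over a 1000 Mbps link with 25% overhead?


Effective throughput = 1000 * (1 - 25/100) = 750 Mbps
File size in Mb = 331 * 8 = 2648 Mb
Time = 2648 / 750
Time = 3.5307 seconds


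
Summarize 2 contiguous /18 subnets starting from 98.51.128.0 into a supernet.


Original prefix: /18
Number of subnets: 2 = 2^1
New prefix = 18 - 1 = 17
Supernet: 98.51.128.0/17


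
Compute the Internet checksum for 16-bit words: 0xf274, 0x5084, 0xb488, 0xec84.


Sum all words (with carry folding):
+ 0xf274 = 0xf274
+ 0x5084 = 0x42f9
+ 0xb488 = 0xf781
+ 0xec84 = 0xe406
One's complement: ~0xe406
Checksum = 0x1bf9


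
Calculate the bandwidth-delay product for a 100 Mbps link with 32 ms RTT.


BDP = bandwidth * RTT
= 100 Mbps * 32 ms
= 100 * 1e6 * 32 / 1000 bits
= 3200000 bits
= 400000 bytes
= 390.625 KB
BDP = 3200000 bits (400000 bytes)


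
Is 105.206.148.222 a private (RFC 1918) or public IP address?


RFC 1918 private ranges:
  10.0.0.0/8 (10.0.0.0 - 10.255.255.255)
  172.16.0.0/12 (172.16.0.0 - 172.31.255.255)
  192.168.0.0/16 (192.168.0.0 - 192.168.255.255)
Public (not in any RFC 1918 range)


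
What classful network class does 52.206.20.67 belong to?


First octet: 52
Binary: 00110100
0xxxxxxx -> Class A (1-126)
Class A, default mask 255.0.0.0 (/8)


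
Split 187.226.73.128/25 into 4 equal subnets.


New prefix = 25 + 2 = 27
Each subnet has 32 addresses
  187.226.73.128/27
  187.226.73.160/27
  187.226.73.192/27
  187.226.73.224/27
Subnets: 187.226.73.128/27, 187.226.73.160/27, 187.226.73.192/27, 187.226.73.224/27


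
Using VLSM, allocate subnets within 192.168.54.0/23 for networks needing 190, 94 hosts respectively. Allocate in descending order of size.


190 hosts -> /24 (254 usable): 192.168.54.0/24
94 hosts -> /25 (126 usable): 192.168.55.0/25
Allocation: 192.168.54.0/24 (190 hosts, 254 usable); 192.168.55.0/25 (94 hosts, 126 usable)


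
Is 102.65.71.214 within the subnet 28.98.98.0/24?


Subnet network: 28.98.98.0
Test IP AND mask: 102.65.71.0
No, 102.65.71.214 is not in 28.98.98.0/24


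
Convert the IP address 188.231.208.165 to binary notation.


188 = 10111100
231 = 11100111
208 = 11010000
165 = 10100101
Binary: 10111100.11100111.11010000.10100101


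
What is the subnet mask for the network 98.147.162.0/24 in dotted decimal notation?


/24 means 24 network bits, 8 host bits
Binary: 11111111111111111111111100000000
Mask: 255.255.255.0


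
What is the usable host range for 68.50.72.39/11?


Network: 68.32.0.0
Broadcast: 68.63.255.255
First usable = network + 1
Last usable = broadcast - 1
Range: 68.32.0.1 to 68.63.255.254


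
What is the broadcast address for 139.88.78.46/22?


Network: 139.88.76.0/22
Host bits = 10
Set all host bits to 1:
Broadcast: 139.88.79.255


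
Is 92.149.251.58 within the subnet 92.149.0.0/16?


Subnet network: 92.149.0.0
Test IP AND mask: 92.149.0.0
Yes, 92.149.251.58 is in 92.149.0.0/16


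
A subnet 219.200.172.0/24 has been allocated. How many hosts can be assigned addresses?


Host bits = 32 - 24 = 8
Total addresses = 2^8 = 256
Usable = total - 2 (network and broadcast)
Usable hosts: 254


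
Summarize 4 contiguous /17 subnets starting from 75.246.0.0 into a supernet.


Original prefix: /17
Number of subnets: 4 = 2^2
New prefix = 17 - 2 = 15
Supernet: 75.246.0.0/15


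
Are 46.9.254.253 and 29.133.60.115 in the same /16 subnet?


Mask: 255.255.0.0
46.9.254.253 AND mask = 46.9.0.0
29.133.60.115 AND mask = 29.133.0.0
No, different subnets (46.9.0.0 vs 29.133.0.0)


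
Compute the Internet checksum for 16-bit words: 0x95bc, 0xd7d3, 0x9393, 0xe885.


Sum all words (with carry folding):
+ 0x95bc = 0x95bc
+ 0xd7d3 = 0x6d90
+ 0x9393 = 0x0124
+ 0xe885 = 0xe9a9
One's complement: ~0xe9a9
Checksum = 0x1656


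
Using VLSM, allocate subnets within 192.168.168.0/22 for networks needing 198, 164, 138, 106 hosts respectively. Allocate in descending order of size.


198 hosts -> /24 (254 usable): 192.168.168.0/24
164 hosts -> /24 (254 usable): 192.168.169.0/24
138 hosts -> /24 (254 usable): 192.168.170.0/24
106 hosts -> /25 (126 usable): 192.168.171.0/25
Allocation: 192.168.168.0/24 (198 hosts, 254 usable); 192.168.169.0/24 (164 hosts, 254 usable); 192.168.170.0/24 (138 hosts, 254 usable); 192.168.171.0/25 (106 hosts, 126 usable)


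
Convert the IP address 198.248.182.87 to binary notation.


198 = 11000110
248 = 11111000
182 = 10110110
87 = 01010111
Binary: 11000110.11111000.10110110.01010111


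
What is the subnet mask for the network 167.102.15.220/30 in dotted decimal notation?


/30 means 30 network bits, 2 host bits
Binary: 11111111111111111111111111111100
Mask: 255.255.255.252


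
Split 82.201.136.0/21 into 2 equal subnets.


New prefix = 21 + 1 = 22
Each subnet has 1024 addresses
  82.201.136.0/22
  82.201.140.0/22
Subnets: 82.201.136.0/22, 82.201.140.0/22


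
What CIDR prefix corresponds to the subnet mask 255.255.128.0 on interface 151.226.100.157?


Binary: 11111111.11111111.10000000.00000000
Count leading 1s
Prefix: /17


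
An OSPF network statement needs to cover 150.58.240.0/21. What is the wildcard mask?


Subnet mask: 255.255.248.0
Wildcard = 255.255.255.255 - subnet mask
255 - 255 = 0
255 - 255 = 0
255 - 248 = 7
255 - 0 = 255
Wildcard: 0.0.7.255


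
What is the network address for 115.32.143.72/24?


IP:   01110011.00100000.10001111.01001000
Mask: 11111111.11111111.11111111.00000000
AND operation:
Net:  01110011.00100000.10001111.00000000
Network: 115.32.143.0/24


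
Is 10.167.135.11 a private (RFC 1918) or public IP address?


RFC 1918 private ranges:
  10.0.0.0/8 (10.0.0.0 - 10.255.255.255)
  172.16.0.0/12 (172.16.0.0 - 172.31.255.255)
  192.168.0.0/16 (192.168.0.0 - 192.168.255.255)
Private (in 10.0.0.0/8)


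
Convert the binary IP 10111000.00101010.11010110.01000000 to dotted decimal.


10111000 = 184
00101010 = 42
11010110 = 214
01000000 = 64
IP: 184.42.214.64


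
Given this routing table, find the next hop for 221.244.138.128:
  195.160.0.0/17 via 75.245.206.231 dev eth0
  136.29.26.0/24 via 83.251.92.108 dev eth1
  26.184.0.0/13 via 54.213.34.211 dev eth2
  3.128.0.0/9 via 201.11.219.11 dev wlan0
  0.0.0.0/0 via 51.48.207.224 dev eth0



Longest prefix match for 221.244.138.128:
  /17 195.160.0.0: no
  /24 136.29.26.0: no
  /13 26.184.0.0: no
  /9 3.128.0.0: no
  /0 0.0.0.0: MATCH
Selected: next-hop 51.48.207.224 via eth0 (matched /0)


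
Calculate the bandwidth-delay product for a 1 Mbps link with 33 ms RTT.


BDP = bandwidth * RTT
= 1 Mbps * 33 ms
= 1 * 1e6 * 33 / 1000 bits
= 33000 bits
= 4125 bytes
= 4.0283 KB
BDP = 33000 bits (4125 bytes)


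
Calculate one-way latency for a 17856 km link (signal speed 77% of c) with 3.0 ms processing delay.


Speed = 0.77 * 3e5 km/s = 231000 km/s
Propagation delay = 17856 / 231000 = 0.0773 s = 77.2987 ms
Processing delay = 3.0 ms
Total one-way latency = 80.2987 ms


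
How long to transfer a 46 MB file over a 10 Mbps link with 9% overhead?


Effective throughput = 10 * (1 - 9/100) = 9.1 Mbps
File size in Mb = 46 * 8 = 368 Mb
Time = 368 / 9.1
Time = 40.4396 seconds


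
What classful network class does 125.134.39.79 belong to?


First octet: 125
Binary: 01111101
0xxxxxxx -> Class A (1-126)
Class A, default mask 255.0.0.0 (/8)


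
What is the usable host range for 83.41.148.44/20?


Network: 83.41.144.0
Broadcast: 83.41.159.255
First usable = network + 1
Last usable = broadcast - 1
Range: 83.41.144.1 to 83.41.159.254


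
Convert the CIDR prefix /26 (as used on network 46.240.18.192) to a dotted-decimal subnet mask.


/26 means 26 network bits, 6 host bits
Binary: 11111111111111111111111111000000
Mask: 255.255.255.192


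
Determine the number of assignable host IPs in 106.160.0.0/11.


Host bits = 32 - 11 = 21
Total addresses = 2^21 = 2097152
Usable = total - 2 (network and broadcast)
Usable hosts: 2097150


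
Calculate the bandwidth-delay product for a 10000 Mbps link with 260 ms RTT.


BDP = bandwidth * RTT
= 10000 Mbps * 260 ms
= 10000 * 1e6 * 260 / 1000 bits
= 2600000000 bits
= 325000000 bytes
= 317382.8125 KB
BDP = 2600000000 bits (325000000 bytes)


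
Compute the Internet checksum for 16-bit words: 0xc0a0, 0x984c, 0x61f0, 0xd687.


Sum all words (with carry folding):
+ 0xc0a0 = 0xc0a0
+ 0x984c = 0x58ed
+ 0x61f0 = 0xbadd
+ 0xd687 = 0x9165
One's complement: ~0x9165
Checksum = 0x6e9a


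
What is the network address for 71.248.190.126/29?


IP:   01000111.11111000.10111110.01111110
Mask: 11111111.11111111.11111111.11111000
AND operation:
Net:  01000111.11111000.10111110.01111000
Network: 71.248.190.120/29


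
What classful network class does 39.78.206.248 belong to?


First octet: 39
Binary: 00100111
0xxxxxxx -> Class A (1-126)
Class A, default mask 255.0.0.0 (/8)


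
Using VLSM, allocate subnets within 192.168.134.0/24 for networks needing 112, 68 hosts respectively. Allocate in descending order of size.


112 hosts -> /25 (126 usable): 192.168.134.0/25
68 hosts -> /25 (126 usable): 192.168.134.128/25
Allocation: 192.168.134.0/25 (112 hosts, 126 usable); 192.168.134.128/25 (68 hosts, 126 usable)


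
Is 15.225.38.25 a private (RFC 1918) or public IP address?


RFC 1918 private ranges:
  10.0.0.0/8 (10.0.0.0 - 10.255.255.255)
  172.16.0.0/12 (172.16.0.0 - 172.31.255.255)
  192.168.0.0/16 (192.168.0.0 - 192.168.255.255)
Public (not in any RFC 1918 range)


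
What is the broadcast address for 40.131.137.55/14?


Network: 40.128.0.0/14
Host bits = 18
Set all host bits to 1:
Broadcast: 40.131.255.255


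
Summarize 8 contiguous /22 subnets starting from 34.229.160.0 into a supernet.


Original prefix: /22
Number of subnets: 8 = 2^3
New prefix = 22 - 3 = 19
Supernet: 34.229.160.0/19


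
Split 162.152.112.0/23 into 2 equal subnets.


New prefix = 23 + 1 = 24
Each subnet has 256 addresses
  162.152.112.0/24
  162.152.113.0/24
Subnets: 162.152.112.0/24, 162.152.113.0/24


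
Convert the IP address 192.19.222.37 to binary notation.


192 = 11000000
19 = 00010011
222 = 11011110
37 = 00100101
Binary: 11000000.00010011.11011110.00100101


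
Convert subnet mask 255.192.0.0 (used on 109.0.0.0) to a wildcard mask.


Subnet mask: 255.192.0.0
Wildcard = 255.255.255.255 - subnet mask
255 - 255 = 0
255 - 192 = 63
255 - 0 = 255
255 - 0 = 255
Wildcard: 0.63.255.255


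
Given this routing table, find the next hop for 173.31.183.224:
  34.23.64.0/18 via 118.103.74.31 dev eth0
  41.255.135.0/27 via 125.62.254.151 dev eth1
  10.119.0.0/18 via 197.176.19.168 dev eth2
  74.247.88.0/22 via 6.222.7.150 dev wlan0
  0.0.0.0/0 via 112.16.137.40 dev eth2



Longest prefix match for 173.31.183.224:
  /18 34.23.64.0: no
  /27 41.255.135.0: no
  /18 10.119.0.0: no
  /22 74.247.88.0: no
  /0 0.0.0.0: MATCH
Selected: next-hop 112.16.137.40 via eth2 (matched /0)


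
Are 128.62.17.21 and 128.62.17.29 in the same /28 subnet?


Mask: 255.255.255.240
128.62.17.21 AND mask = 128.62.17.16
128.62.17.29 AND mask = 128.62.17.16
Yes, same subnet (128.62.17.16)


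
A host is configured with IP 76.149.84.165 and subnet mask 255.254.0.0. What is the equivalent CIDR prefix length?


Binary: 11111111.11111110.00000000.00000000
Count leading 1s
Prefix: /15


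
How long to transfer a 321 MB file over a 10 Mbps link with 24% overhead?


Effective throughput = 10 * (1 - 24/100) = 7.6 Mbps
File size in Mb = 321 * 8 = 2568 Mb
Time = 2568 / 7.6
Time = 337.8947 seconds


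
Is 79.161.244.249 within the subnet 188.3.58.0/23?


Subnet network: 188.3.58.0
Test IP AND mask: 79.161.244.0
No, 79.161.244.249 is not in 188.3.58.0/23


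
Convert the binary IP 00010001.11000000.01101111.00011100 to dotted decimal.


00010001 = 17
11000000 = 192
01101111 = 111
00011100 = 28
IP: 17.192.111.28


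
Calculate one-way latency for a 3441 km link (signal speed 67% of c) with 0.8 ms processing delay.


Speed = 0.67 * 3e5 km/s = 201000 km/s
Propagation delay = 3441 / 201000 = 0.0171 s = 17.1194 ms
Processing delay = 0.8 ms
Total one-way latency = 17.9194 ms


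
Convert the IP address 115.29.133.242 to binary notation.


115 = 01110011
29 = 00011101
133 = 10000101
242 = 11110010
Binary: 01110011.00011101.10000101.11110010


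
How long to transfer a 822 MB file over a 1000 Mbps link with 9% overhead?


Effective throughput = 1000 * (1 - 9/100) = 910 Mbps
File size in Mb = 822 * 8 = 6576 Mb
Time = 6576 / 910
Time = 7.2264 seconds


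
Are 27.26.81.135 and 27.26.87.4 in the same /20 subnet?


Mask: 255.255.240.0
27.26.81.135 AND mask = 27.26.80.0
27.26.87.4 AND mask = 27.26.80.0
Yes, same subnet (27.26.80.0)


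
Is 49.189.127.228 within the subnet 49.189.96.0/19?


Subnet network: 49.189.96.0
Test IP AND mask: 49.189.96.0
Yes, 49.189.127.228 is in 49.189.96.0/19


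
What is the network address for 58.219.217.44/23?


IP:   00111010.11011011.11011001.00101100
Mask: 11111111.11111111.11111110.00000000
AND operation:
Net:  00111010.11011011.11011000.00000000
Network: 58.219.216.0/23


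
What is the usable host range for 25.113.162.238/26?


Network: 25.113.162.192
Broadcast: 25.113.162.255
First usable = network + 1
Last usable = broadcast - 1
Range: 25.113.162.193 to 25.113.162.254


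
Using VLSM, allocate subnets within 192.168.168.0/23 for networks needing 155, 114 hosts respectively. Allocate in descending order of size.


155 hosts -> /24 (254 usable): 192.168.168.0/24
114 hosts -> /25 (126 usable): 192.168.169.0/25
Allocation: 192.168.168.0/24 (155 hosts, 254 usable); 192.168.169.0/25 (114 hosts, 126 usable)


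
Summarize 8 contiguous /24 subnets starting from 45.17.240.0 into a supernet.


Original prefix: /24
Number of subnets: 8 = 2^3
New prefix = 24 - 3 = 21
Supernet: 45.17.240.0/21


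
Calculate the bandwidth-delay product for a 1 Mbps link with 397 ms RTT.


BDP = bandwidth * RTT
= 1 Mbps * 397 ms
= 1 * 1e6 * 397 / 1000 bits
= 397000 bits
= 49625 bytes
= 48.4619 KB
BDP = 397000 bits (49625 bytes)


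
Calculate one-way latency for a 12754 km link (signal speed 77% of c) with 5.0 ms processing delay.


Speed = 0.77 * 3e5 km/s = 231000 km/s
Propagation delay = 12754 / 231000 = 0.0552 s = 55.2121 ms
Processing delay = 5.0 ms
Total one-way latency = 60.2121 ms


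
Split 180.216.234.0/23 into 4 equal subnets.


New prefix = 23 + 2 = 25
Each subnet has 128 addresses
  180.216.234.0/25
  180.216.234.128/25
  180.216.235.0/25
  180.216.235.128/25
Subnets: 180.216.234.0/25, 180.216.234.128/25, 180.216.235.0/25, 180.216.235.128/25


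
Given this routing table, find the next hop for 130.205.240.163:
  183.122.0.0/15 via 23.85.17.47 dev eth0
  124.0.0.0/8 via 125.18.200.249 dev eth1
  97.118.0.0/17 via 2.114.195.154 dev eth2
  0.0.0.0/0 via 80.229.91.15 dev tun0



Longest prefix match for 130.205.240.163:
  /15 183.122.0.0: no
  /8 124.0.0.0: no
  /17 97.118.0.0: no
  /0 0.0.0.0: MATCH
Selected: next-hop 80.229.91.15 via tun0 (matched /0)


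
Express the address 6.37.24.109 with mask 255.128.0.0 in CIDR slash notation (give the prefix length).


Binary: 11111111.10000000.00000000.00000000
Count leading 1s
Prefix: /9


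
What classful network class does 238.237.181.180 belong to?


First octet: 238
Binary: 11101110
1110xxxx -> Class D (224-239)
Class D (multicast), default mask N/A


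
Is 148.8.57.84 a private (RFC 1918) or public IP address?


RFC 1918 private ranges:
  10.0.0.0/8 (10.0.0.0 - 10.255.255.255)
  172.16.0.0/12 (172.16.0.0 - 172.31.255.255)
  192.168.0.0/16 (192.168.0.0 - 192.168.255.255)
Public (not in any RFC 1918 range)


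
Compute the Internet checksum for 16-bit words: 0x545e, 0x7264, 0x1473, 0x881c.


Sum all words (with carry folding):
+ 0x545e = 0x545e
+ 0x7264 = 0xc6c2
+ 0x1473 = 0xdb35
+ 0x881c = 0x6352
One's complement: ~0x6352
Checksum = 0x9cad


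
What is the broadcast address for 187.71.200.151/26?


Network: 187.71.200.128/26
Host bits = 6
Set all host bits to 1:
Broadcast: 187.71.200.191


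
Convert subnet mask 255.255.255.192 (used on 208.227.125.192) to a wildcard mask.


Subnet mask: 255.255.255.192
Wildcard = 255.255.255.255 - subnet mask
255 - 255 = 0
255 - 255 = 0
255 - 255 = 0
255 - 192 = 63
Wildcard: 0.0.0.63


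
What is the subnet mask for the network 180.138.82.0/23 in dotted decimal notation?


/23 means 23 network bits, 9 host bits
Binary: 11111111111111111111111000000000
Mask: 255.255.254.0


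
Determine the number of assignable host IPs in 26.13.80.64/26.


Host bits = 32 - 26 = 6
Total addresses = 2^6 = 64
Usable = total - 2 (network and broadcast)
Usable hosts: 62


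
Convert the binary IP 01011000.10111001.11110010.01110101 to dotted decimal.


01011000 = 88
10111001 = 185
11110010 = 242
01110101 = 117
IP: 88.185.242.117


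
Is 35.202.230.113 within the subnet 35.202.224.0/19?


Subnet network: 35.202.224.0
Test IP AND mask: 35.202.224.0
Yes, 35.202.230.113 is in 35.202.224.0/19


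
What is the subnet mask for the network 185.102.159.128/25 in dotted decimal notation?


/25 means 25 network bits, 7 host bits
Binary: 11111111111111111111111110000000
Mask: 255.255.255.128
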